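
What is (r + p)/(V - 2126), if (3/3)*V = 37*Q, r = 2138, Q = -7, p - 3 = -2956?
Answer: 163/477 ≈ 0.34172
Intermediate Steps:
p = -2953 (p = 3 - 2956 = -2953)
V = -259 (V = 37*(-7) = -259)
(r + p)/(V - 2126) = (2138 - 2953)/(-259 - 2126) = -815/(-2385) = -815*(-1/2385) = 163/477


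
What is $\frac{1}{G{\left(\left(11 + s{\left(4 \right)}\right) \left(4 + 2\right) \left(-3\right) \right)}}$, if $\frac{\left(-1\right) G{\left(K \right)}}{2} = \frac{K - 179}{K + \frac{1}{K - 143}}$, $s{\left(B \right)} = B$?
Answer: $- \frac{111511}{370874} \approx -0.30067$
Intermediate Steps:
$G{\left(K \right)} = - \frac{2 \left(-179 + K\right)}{K + \frac{1}{-143 + K}}$ ($G{\left(K \right)} = - 2 \frac{K - 179}{K + \frac{1}{K - 143}} = - 2 \frac{-179 + K}{K + \frac{1}{-143 + K}} = - \frac{2 \left(-179 + K\right)}{K + \frac{1}{-143 + K}}$)
$\frac{1}{G{\left(\left(11 + s{\left(4 \right)}\right) \left(4 + 2\right) \left(-3\right) \right)}} = \frac{1}{2 \frac{1}{1 + \left(\left(11 + 4\right) \left(4 + 2\right) \left(-3\right)\right)^{2} - 143 \left(11 + 4\right) \left(4 + 2\right) \left(-3\right)} \left(-25597 - \left(\left(11 + 4\right) \left(4 + 2\right) \left(-3\right)\right)^{2} + 322 \left(11 + 4\right) \left(4 + 2\right) \left(-3\right)\right)} = \frac{1}{2 \frac{1}{1 + \left(15 \cdot 6 \left(-3\right)\right)^{2} - 143 \cdot 15 \cdot 6 \left(-3\right)} \left(-25597 - \left(15 \cdot 6 \left(-3\right)\right)^{2} + 322 \cdot 15 \cdot 6 \left(-3\right)\right)} = \frac{1}{2 \frac{1}{1 + \left(90 \left(-3\right)\right)^{2} - 143 \cdot 90 \left(-3\right)} \left(-25597 - \left(90 \left(-3\right)\right)^{2} + 322 \cdot 90 \left(-3\right)\right)} = \frac{1}{2 \frac{1}{1 + \left(-270\right)^{2} - -38610} \left(-25597 - \left(-270\right)^{2} + 322 \left(-270\right)\right)} = \frac{1}{2 \frac{1}{1 + 72900 + 38610} \left(-25597 - 72900 - 86940\right)} = \frac{1}{2 \cdot \frac{1}{111511} \left(-25597 - 72900 - 86940\right)} = \frac{1}{2 \cdot \frac{1}{111511} \left(-185437\right)} = \frac{1}{- \frac{370874}{111511}} = - \frac{111511}{370874}$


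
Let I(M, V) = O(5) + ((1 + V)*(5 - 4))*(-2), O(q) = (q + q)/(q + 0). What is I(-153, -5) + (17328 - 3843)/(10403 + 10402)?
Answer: 14769/1387 ≈ 10.648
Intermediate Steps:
O(q) = 2 (O(q) = (2*q)/q = 2)
I(M, V) = -2*V (I(M, V) = 2 + ((1 + V)*(5 - 4))*(-2) = 2 + ((1 + V)*1)*(-2) = 2 + (1 + V)*(-2) = 2 + (-2 - 2*V) = -2*V)
I(-153, -5) + (17328 - 3843)/(10403 + 10402) = -2*(-5) + (17328 - 3843)/(10403 + 10402) = 10 + 13485/20805 = 10 + 13485*(1/20805) = 10 + 899/1387 = 14769/1387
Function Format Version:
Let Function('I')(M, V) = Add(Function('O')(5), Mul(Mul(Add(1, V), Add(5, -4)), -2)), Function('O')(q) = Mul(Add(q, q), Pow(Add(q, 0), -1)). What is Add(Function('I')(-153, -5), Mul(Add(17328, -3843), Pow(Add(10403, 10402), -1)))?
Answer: Rational(14769, 1387) ≈ 10.648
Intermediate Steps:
Function('O')(q) = 2 (Function('O')(q) = Mul(Mul(2, q), Pow(q, -1)) = 2)
Function('I')(M, V) = Mul(-2, V) (Function('I')(M, V) = Add(2, Mul(Mul(Add(1, V), Add(5, -4)), -2)) = Add(2, Mul(Mul(Add(1, V), 1), -2)) = Add(2, Mul(Add(1, V), -2)) = Add(2, Add(-2, Mul(-2, V))) = Mul(-2, V))
Add(Function('I')(-153, -5), Mul(Add(17328, -3843), Pow(Add(10403, 10402), -1))) = Add(Mul(-2, -5), Mul(Add(17328, -3843), Pow(Add(10403, 10402), -1))) = Add(10, Mul(13485, Pow(20805, -1))) = Add(10, Mul(13485, Rational(1, 20805))) = Add(10, Rational(899, 1387)) = Rational(14769, 1387)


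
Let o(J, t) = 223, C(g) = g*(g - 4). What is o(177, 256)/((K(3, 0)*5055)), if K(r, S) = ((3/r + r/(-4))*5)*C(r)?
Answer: -892/75825 ≈ -0.011764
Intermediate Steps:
C(g) = g*(-4 + g)
K(r, S) = r*(-4 + r)*(15/r - 5*r/4) (K(r, S) = ((3/r + r/(-4))*5)*(r*(-4 + r)) = ((3/r + r*(-¼))*5)*(r*(-4 + r)) = ((3/r - r/4)*5)*(r*(-4 + r)) = (15/r - 5*r/4)*(r*(-4 + r)) = r*(-4 + r)*(15/r - 5*r/4))
o(177, 256)/((K(3, 0)*5055)) = 223/((-5*(-12 + 3²)*(-4 + 3)/4*5055)) = 223/((-5/4*(-12 + 9)*(-1)*5055)) = 223/((-5/4*(-3)*(-1)*5055)) = 223/((-15/4*5055)) = 223/(-75825/4) = 223*(-4/75825) = -892/75825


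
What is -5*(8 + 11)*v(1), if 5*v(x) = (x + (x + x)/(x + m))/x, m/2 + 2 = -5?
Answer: -209/13 ≈ -16.077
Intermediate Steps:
m = -14 (m = -4 + 2*(-5) = -4 - 10 = -14)
v(x) = (x + 2*x/(-14 + x))/(5*x) (v(x) = ((x + (x + x)/(x - 14))/x)/5 = ((x + (2*x)/(-14 + x))/x)/5 = ((x + 2*x/(-14 + x))/x)/5 = (x + 2*x/(-14 + x))/(5*x))
-5*(8 + 11)*v(1) = -5*(8 + 11)*(-12 + 1)/(5*(-14 + 1)) = -95*(1/5)*(-11)/(-13) = -95*(1/5)*(-1/13)*(-11) = -95*11/65 = -5*209/65 = -209/13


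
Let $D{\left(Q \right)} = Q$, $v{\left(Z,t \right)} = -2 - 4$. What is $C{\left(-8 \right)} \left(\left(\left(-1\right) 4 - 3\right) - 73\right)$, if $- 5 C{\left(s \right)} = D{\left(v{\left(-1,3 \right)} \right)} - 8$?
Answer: $-224$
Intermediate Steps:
$v{\left(Z,t \right)} = -6$ ($v{\left(Z,t \right)} = -2 - 4 = -6$)
$C{\left(s \right)} = \frac{14}{5}$ ($C{\left(s \right)} = - \frac{-6 - 8}{5} = \left(- \frac{1}{5}\right) \left(-14\right) = \frac{14}{5}$)
$C{\left(-8 \right)} \left(\left(\left(-1\right) 4 - 3\right) - 73\right) = \frac{14 \left(\left(\left(-1\right) 4 - 3\right) - 73\right)}{5} = \frac{14 \left(\left(-4 - 3\right) - 73\right)}{5} = \frac{14 \left(-7 - 73\right)}{5} = \frac{14}{5} \left(-80\right) = -224$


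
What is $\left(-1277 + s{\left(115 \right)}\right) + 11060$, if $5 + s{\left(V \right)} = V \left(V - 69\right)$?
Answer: $15068$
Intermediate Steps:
$s{\left(V \right)} = -5 + V \left(-69 + V\right)$ ($s{\left(V \right)} = -5 + V \left(V - 69\right) = -5 + V \left(-69 + V\right)$)
$\left(-1277 + s{\left(115 \right)}\right) + 11060 = \left(-1277 - \left(7940 - 13225\right)\right) + 11060 = \left(-1277 - -5285\right) + 11060 = \left(-1277 + 5285\right) + 11060 = 4008 + 11060 = 15068$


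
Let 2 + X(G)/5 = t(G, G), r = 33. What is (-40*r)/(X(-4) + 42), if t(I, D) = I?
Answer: -110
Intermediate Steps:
X(G) = -10 + 5*G
(-40*r)/(X(-4) + 42) = (-40*33)/((-10 + 5*(-4)) + 42) = -1320/((-10 - 20) + 42) = -1320/(-30 + 42) = -1320/12 = -1320*1/12 = -110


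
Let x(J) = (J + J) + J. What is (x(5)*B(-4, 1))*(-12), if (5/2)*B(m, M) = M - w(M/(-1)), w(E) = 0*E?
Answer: -72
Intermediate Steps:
w(E) = 0
B(m, M) = 2*M/5 (B(m, M) = 2*(M - 1*0)/5 = 2*(M + 0)/5 = 2*M/5)
x(J) = 3*J (x(J) = 2*J + J = 3*J)
(x(5)*B(-4, 1))*(-12) = ((3*5)*((⅖)*1))*(-12) = (15*(⅖))*(-12) = 6*(-12) = -72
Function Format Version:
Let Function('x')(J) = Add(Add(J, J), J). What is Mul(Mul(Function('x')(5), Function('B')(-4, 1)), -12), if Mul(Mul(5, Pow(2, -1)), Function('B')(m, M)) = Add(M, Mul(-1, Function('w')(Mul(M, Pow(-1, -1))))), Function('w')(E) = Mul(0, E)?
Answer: -72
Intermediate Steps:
Function('w')(E) = 0
Function('B')(m, M) = Mul(Rational(2, 5), M) (Function('B')(m, M) = Mul(Rational(2, 5), Add(M, Mul(-1, 0))) = Mul(Rational(2, 5), Add(M, 0)) = Mul(Rational(2, 5), M))
Function('x')(J) = Mul(3, J) (Function('x')(J) = Add(Mul(2, J), J) = Mul(3, J))
Mul(Mul(Function('x')(5), Function('B')(-4, 1)), -12) = Mul(Mul(Mul(3, 5), Mul(Rational(2, 5), 1)), -12) = Mul(Mul(15, Rational(2, 5)), -12) = Mul(6, -12) = -72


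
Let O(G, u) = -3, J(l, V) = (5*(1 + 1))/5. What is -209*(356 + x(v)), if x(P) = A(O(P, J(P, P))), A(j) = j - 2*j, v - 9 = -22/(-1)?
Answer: -75031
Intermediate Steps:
J(l, V) = 2 (J(l, V) = (5*2)*(⅕) = 10*(⅕) = 2)
v = 31 (v = 9 - 22/(-1) = 9 - 22*(-1) = 9 + 22 = 31)
A(j) = -j
x(P) = 3 (x(P) = -1*(-3) = 3)
-209*(356 + x(v)) = -209*(356 + 3) = -209*359 = -75031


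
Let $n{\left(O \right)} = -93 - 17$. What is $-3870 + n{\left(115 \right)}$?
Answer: $-3980$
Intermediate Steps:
$n{\left(O \right)} = -110$ ($n{\left(O \right)} = -93 - 17 = -110$)
$-3870 + n{\left(115 \right)} = -3870 - 110 = -3980$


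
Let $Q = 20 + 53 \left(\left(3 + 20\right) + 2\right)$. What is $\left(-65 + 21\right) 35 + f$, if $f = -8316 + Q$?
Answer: $-8511$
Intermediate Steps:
$Q = 1345$ ($Q = 20 + 53 \left(23 + 2\right) = 20 + 53 \cdot 25 = 20 + 1325 = 1345$)
$f = -6971$ ($f = -8316 + 1345 = -6971$)
$\left(-65 + 21\right) 35 + f = \left(-65 + 21\right) 35 - 6971 = \left(-44\right) 35 - 6971 = -1540 - 6971 = -8511$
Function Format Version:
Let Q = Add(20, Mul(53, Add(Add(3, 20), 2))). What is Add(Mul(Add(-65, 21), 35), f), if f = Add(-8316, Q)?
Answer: -8511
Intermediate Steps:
Q = 1345 (Q = Add(20, Mul(53, Add(23, 2))) = Add(20, Mul(53, 25)) = Add(20, 1325) = 1345)
f = -6971 (f = Add(-8316, 1345) = -6971)
Add(Mul(Add(-65, 21), 35), f) = Add(Mul(Add(-65, 21), 35), -6971) = Add(Mul(-44, 35), -6971) = Add(-1540, -6971) = -8511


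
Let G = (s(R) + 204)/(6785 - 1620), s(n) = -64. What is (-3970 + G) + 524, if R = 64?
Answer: -3559690/1033 ≈ -3446.0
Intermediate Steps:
G = 28/1033 (G = (-64 + 204)/(6785 - 1620) = 140/5165 = 140*(1/5165) = 28/1033 ≈ 0.027106)
(-3970 + G) + 524 = (-3970 + 28/1033) + 524 = -4100982/1033 + 524 = -3559690/1033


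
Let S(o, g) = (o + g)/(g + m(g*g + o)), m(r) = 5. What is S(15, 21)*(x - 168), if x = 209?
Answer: 738/13 ≈ 56.769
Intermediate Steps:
S(o, g) = (g + o)/(5 + g) (S(o, g) = (o + g)/(g + 5) = (g + o)/(5 + g))
S(15, 21)*(x - 168) = ((21 + 15)/(5 + 21))*(209 - 168) = (36/26)*41 = ((1/26)*36)*41 = (18/13)*41 = 738/13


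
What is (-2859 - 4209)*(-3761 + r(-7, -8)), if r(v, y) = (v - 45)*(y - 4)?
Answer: 22172316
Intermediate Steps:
r(v, y) = (-45 + v)*(-4 + y)
(-2859 - 4209)*(-3761 + r(-7, -8)) = (-2859 - 4209)*(-3761 + (180 - 45*(-8) - 4*(-7) - 7*(-8))) = -7068*(-3761 + (180 + 360 + 28 + 56)) = -7068*(-3761 + 624) = -7068*(-3137) = 22172316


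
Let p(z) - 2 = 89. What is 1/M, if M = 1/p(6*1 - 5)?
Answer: 91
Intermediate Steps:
p(z) = 91 (p(z) = 2 + 89 = 91)
M = 1/91 ≈ 0.010989
1/M = 1/(1/91) = 91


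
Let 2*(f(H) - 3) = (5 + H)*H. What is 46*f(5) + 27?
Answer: 1315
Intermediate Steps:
f(H) = 3 + H*(5 + H)/2 (f(H) = 3 + ((5 + H)*H)/2 = 3 + (H*(5 + H))/2 = 3 + H*(5 + H)/2)
46*f(5) + 27 = 46*(3 + (½)*5² + (5/2)*5) + 27 = 46*(3 + (½)*25 + 25/2) + 27 = 46*(3 + 25/2 + 25/2) + 27 = 46*28 + 27 = 1288 + 27 = 1315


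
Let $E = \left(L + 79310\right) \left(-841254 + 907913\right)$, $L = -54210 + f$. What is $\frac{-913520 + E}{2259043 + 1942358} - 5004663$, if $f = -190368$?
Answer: $- \frac{21037613645995}{4201401} \approx -5.0073 \cdot 10^{6}$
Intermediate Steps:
$L = -244578$ ($L = -54210 - 190368 = -244578$)
$E = -11016599612$ ($E = \left(-244578 + 79310\right) \left(-841254 + 907913\right) = \left(-165268\right) 66659 = -11016599612$)
$\frac{-913520 + E}{2259043 + 1942358} - 5004663 = \frac{-913520 - 11016599612}{2259043 + 1942358} - 5004663 = - \frac{11017513132}{4201401} - 5004663 = - \frac{21037613645995}{4201401}$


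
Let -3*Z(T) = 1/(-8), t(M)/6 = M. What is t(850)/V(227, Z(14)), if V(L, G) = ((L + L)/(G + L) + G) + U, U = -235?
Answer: -666957600/30465407 ≈ -21.892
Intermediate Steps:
t(M) = 6*M
Z(T) = 1/24 (Z(T) = -⅓/(-8) = -⅓*(-⅛) = 1/24)
V(L, G) = -235 + G + 2*L/(G + L) (V(L, G) = ((L + L)/(G + L) + G) - 235 = ((2*L)/(G + L) + G) - 235 = (2*L/(G + L) + G) - 235 = (G + 2*L/(G + L)) - 235 = -235 + G + 2*L/(G + L))
t(850)/V(227, Z(14)) = (6*850)/((((1/24)² - 235*1/24 - 233*227 + (1/24)*227)/(1/24 + 227))) = 5100/(((1/576 - 235/24 - 52891 + 227/24)/(5449/24))) = 5100/(((24/5449)*(-30465407/576))) = 5100/(-30465407/130776) = 5100*(-130776/30465407) = -666957600/30465407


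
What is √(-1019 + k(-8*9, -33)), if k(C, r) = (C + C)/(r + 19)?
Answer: I*√49427/7 ≈ 31.76*I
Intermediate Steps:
k(C, r) = 2*C/(19 + r) (k(C, r) = (2*C)/(19 + r) = 2*C/(19 + r))
√(-1019 + k(-8*9, -33)) = √(-1019 + 2*(-8*9)/(19 - 33)) = √(-1019 + 2*(-72)/(-14)) = √(-1019 + 2*(-72)*(-1/14)) = √(-1019 + 72/7) = √(-7061/7) = I*√49427/7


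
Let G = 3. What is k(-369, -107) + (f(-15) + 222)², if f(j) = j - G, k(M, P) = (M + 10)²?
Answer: 170497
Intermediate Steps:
k(M, P) = (10 + M)²
f(j) = -3 + j (f(j) = j - 1*3 = j - 3 = -3 + j)
k(-369, -107) + (f(-15) + 222)² = (10 - 369)² + ((-3 - 15) + 222)² = (-359)² + (-18 + 222)² = 128881 + 204² = 128881 + 41616 = 170497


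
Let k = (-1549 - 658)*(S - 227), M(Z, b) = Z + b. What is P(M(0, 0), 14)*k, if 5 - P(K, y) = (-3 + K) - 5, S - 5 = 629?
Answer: -11677237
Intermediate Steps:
S = 634 (S = 5 + 629 = 634)
k = -898249 (k = (-1549 - 658)*(634 - 227) = -2207*407 = -898249)
P(K, y) = 13 - K (P(K, y) = 5 - ((-3 + K) - 5) = 5 - (-8 + K) = 5 + (8 - K) = 13 - K)
P(M(0, 0), 14)*k = (13 - (0 + 0))*(-898249) = (13 - 1*0)*(-898249) = (13 + 0)*(-898249) = 13*(-898249) = -11677237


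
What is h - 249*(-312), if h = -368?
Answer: 77320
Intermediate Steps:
h - 249*(-312) = -368 - 249*(-312) = -368 + 77688 = 77320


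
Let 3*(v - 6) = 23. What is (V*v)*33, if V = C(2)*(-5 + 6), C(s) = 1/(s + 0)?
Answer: 451/2 ≈ 225.50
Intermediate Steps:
C(s) = 1/s
v = 41/3 (v = 6 + (⅓)*23 = 6 + 23/3 = 41/3 ≈ 13.667)
V = ½ (V = (-5 + 6)/2 = (½)*1 = ½ ≈ 0.50000)
(V*v)*33 = ((½)*(41/3))*33 = (41/6)*33 = 451/2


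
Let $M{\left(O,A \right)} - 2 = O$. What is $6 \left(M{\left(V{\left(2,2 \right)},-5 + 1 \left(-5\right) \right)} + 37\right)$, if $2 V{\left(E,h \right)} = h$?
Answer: $240$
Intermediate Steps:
$V{\left(E,h \right)} = \frac{h}{2}$
$M{\left(O,A \right)} = 2 + O$
$6 \left(M{\left(V{\left(2,2 \right)},-5 + 1 \left(-5\right) \right)} + 37\right) = 6 \left(\left(2 + \frac{1}{2} \cdot 2\right) + 37\right) = 6 \left(\left(2 + 1\right) + 37\right) = 6 \left(3 + 37\right) = 6 \cdot 40 = 240$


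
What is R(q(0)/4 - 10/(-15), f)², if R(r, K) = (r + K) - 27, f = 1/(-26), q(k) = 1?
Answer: 16605625/24336 ≈ 682.35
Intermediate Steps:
f = -1/26 ≈ -0.038462
R(r, K) = -27 + K + r (R(r, K) = (K + r) - 27 = -27 + K + r)
R(q(0)/4 - 10/(-15), f)² = (-27 - 1/26 + (1/4 - 10/(-15)))² = (-27 - 1/26 + (1*(¼) - 10*(-1/15)))² = (-27 - 1/26 + (¼ + ⅔))² = (-27 - 1/26 + 11/12)² = (-4075/156)² = 16605625/24336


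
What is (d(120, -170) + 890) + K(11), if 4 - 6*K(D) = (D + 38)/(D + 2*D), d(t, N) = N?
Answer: 142643/198 ≈ 720.42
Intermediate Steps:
K(D) = ⅔ - (38 + D)/(18*D) (K(D) = ⅔ - (D + 38)/(6*(D + 2*D)) = ⅔ - (38 + D)/(6*(3*D)) = ⅔ - (38 + D)*1/(3*D)/6 = ⅔ - (38 + D)/(18*D))
(d(120, -170) + 890) + K(11) = (-170 + 890) + (1/18)*(-38 + 11*11)/11 = 720 + (1/18)*(1/11)*(-38 + 121) = 720 + (1/18)*(1/11)*83 = 720 + 83/198 = 142643/198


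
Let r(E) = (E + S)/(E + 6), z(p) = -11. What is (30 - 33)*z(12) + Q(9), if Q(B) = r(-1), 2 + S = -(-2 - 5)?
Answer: 169/5 ≈ 33.800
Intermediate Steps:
S = 5 (S = -2 - (-2 - 5) = -2 - 1*(-7) = -2 + 7 = 5)
r(E) = (5 + E)/(6 + E) (r(E) = (E + 5)/(E + 6) = (5 + E)/(6 + E))
Q(B) = ⅘ (Q(B) = (5 - 1)/(6 - 1) = 4/5 = (⅕)*4 = ⅘)
(30 - 33)*z(12) + Q(9) = (30 - 33)*(-11) + ⅘ = -3*(-11) + ⅘ = 33 + ⅘ = 169/5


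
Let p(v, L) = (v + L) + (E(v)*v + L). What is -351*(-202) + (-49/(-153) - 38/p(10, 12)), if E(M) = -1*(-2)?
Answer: 32543842/459 ≈ 70902.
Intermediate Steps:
E(M) = 2
p(v, L) = 2*L + 3*v (p(v, L) = (v + L) + (2*v + L) = (L + v) + (L + 2*v) = 2*L + 3*v)
-351*(-202) + (-49/(-153) - 38/p(10, 12)) = -351*(-202) + (-49/(-153) - 38/(2*12 + 3*10)) = 70902 + (-49*(-1/153) - 38/(24 + 30)) = 70902 + (49/153 - 38/54) = 70902 + (49/153 - 38*1/54) = 70902 + (49/153 - 19/27) = 70902 - 176/459 = 32543842/459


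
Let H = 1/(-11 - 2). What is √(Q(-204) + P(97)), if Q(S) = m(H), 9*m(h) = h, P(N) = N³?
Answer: 2*√347043905/39 ≈ 955.34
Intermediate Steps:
H = -1/13 (H = 1/(-13) = -1/13 ≈ -0.076923)
m(h) = h/9
Q(S) = -1/117 (Q(S) = (⅑)*(-1/13) = -1/117)
√(Q(-204) + P(97)) = √(-1/117 + 97³) = √(-1/117 + 912673) = √(106782740/117) = 2*√347043905/39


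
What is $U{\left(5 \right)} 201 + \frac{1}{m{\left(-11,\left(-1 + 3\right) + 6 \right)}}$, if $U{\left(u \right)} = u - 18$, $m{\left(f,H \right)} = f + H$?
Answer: $- \frac{7840}{3} \approx -2613.3$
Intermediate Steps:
$m{\left(f,H \right)} = H + f$
$U{\left(u \right)} = -18 + u$
$U{\left(5 \right)} 201 + \frac{1}{m{\left(-11,\left(-1 + 3\right) + 6 \right)}} = \left(-18 + 5\right) 201 + \frac{1}{\left(\left(-1 + 3\right) + 6\right) - 11} = \left(-13\right) 201 + \frac{1}{\left(2 + 6\right) - 11} = -2613 + \frac{1}{8 - 11} = -2613 + \frac{1}{-3} = -2613 - \frac{1}{3} = - \frac{7840}{3}$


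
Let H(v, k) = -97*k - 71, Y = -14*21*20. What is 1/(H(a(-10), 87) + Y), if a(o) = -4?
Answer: -1/14390 ≈ -6.9493e-5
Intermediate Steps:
Y = -5880 (Y = -294*20 = -5880)
H(v, k) = -71 - 97*k
1/(H(a(-10), 87) + Y) = 1/((-71 - 97*87) - 5880) = 1/((-71 - 8439) - 5880) = 1/(-8510 - 5880) = 1/(-14390) = -1/14390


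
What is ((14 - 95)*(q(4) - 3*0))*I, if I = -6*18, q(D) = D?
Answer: 34992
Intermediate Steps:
I = -108
((14 - 95)*(q(4) - 3*0))*I = ((14 - 95)*(4 - 3*0))*(-108) = -81*(4 + 0)*(-108) = -81*4*(-108) = -324*(-108) = 34992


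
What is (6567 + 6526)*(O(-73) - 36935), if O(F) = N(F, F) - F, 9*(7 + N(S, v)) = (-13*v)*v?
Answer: -5251576114/9 ≈ -5.8351e+8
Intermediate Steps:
N(S, v) = -7 - 13*v**2/9 (N(S, v) = -7 + ((-13*v)*v)/9 = -7 + (-13*v**2)/9 = -7 - 13*v**2/9)
O(F) = -7 - F - 13*F**2/9 (O(F) = (-7 - 13*F**2/9) - F = -7 - F - 13*F**2/9)
(6567 + 6526)*(O(-73) - 36935) = (6567 + 6526)*((-7 - 1*(-73) - 13/9*(-73)**2) - 36935) = 13093*((-7 + 73 - 13/9*5329) - 36935) = 13093*((-7 + 73 - 69277/9) - 36935) = 13093*(-68683/9 - 36935) = 13093*(-401098/9) = -5251576114/9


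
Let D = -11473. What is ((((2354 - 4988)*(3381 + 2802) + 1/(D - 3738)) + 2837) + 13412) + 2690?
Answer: -247438599514/15211 ≈ -1.6267e+7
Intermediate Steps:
((((2354 - 4988)*(3381 + 2802) + 1/(D - 3738)) + 2837) + 13412) + 2690 = ((((2354 - 4988)*(3381 + 2802) + 1/(-11473 - 3738)) + 2837) + 13412) + 2690 = (((-2634*6183 + 1/(-15211)) + 2837) + 13412) + 2690 = (((-16286022 - 1/15211) + 2837) + 13412) + 2690 = ((-247726680643/15211 + 2837) + 13412) + 2690 = (-247683527036/15211 + 13412) + 2690 = -247479517104/15211 + 2690 = -247438599514/15211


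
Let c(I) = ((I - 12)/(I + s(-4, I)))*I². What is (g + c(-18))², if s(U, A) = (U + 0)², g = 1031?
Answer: 34703881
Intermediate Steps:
s(U, A) = U²
c(I) = I²*(-12 + I)/(16 + I) (c(I) = ((I - 12)/(I + (-4)²))*I² = ((-12 + I)/(I + 16))*I² = ((-12 + I)/(16 + I))*I² = I²*(-12 + I)/(16 + I))
(g + c(-18))² = (1031 + (-18)²*(-12 - 18)/(16 - 18))² = (1031 + 324*(-30)/(-2))² = (1031 + 324*(-½)*(-30))² = (1031 + 4860)² = 5891² = 34703881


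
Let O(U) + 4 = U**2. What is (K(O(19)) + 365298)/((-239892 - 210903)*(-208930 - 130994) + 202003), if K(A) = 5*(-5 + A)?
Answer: 367058/153236241583 ≈ 2.3954e-6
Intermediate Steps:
O(U) = -4 + U**2
K(A) = -25 + 5*A
(K(O(19)) + 365298)/((-239892 - 210903)*(-208930 - 130994) + 202003) = ((-25 + 5*(-4 + 19**2)) + 365298)/((-239892 - 210903)*(-208930 - 130994) + 202003) = ((-25 + 5*(-4 + 361)) + 365298)/(-450795*(-339924) + 202003) = ((-25 + 5*357) + 365298)/(153236039580 + 202003) = ((-25 + 1785) + 365298)/153236241583 = (1760 + 365298)*(1/153236241583) = 367058*(1/153236241583) = 367058/153236241583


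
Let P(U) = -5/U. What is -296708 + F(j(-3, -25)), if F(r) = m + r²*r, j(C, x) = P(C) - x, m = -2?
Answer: -7499170/27 ≈ -2.7775e+5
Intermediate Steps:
j(C, x) = -x - 5/C (j(C, x) = -5/C - x = -x - 5/C)
F(r) = -2 + r³ (F(r) = -2 + r²*r = -2 + r³)
-296708 + F(j(-3, -25)) = -296708 + (-2 + (-1*(-25) - 5/(-3))³) = -296708 + (-2 + (25 - 5*(-⅓))³) = -296708 + (-2 + (25 + 5/3)³) = -296708 + (-2 + (80/3)³) = -296708 + (-2 + 512000/27) = -296708 + 511946/27 = -7499170/27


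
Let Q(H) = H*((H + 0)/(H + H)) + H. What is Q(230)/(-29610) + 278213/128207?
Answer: 546243701/253080618 ≈ 2.1584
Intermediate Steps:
Q(H) = 3*H/2 (Q(H) = H*(H/((2*H))) + H = H*(H*(1/(2*H))) + H = H*(1/2) + H = H/2 + H = 3*H/2)
Q(230)/(-29610) + 278213/128207 = ((3/2)*230)/(-29610) + 278213/128207 = 345*(-1/29610) + 278213*(1/128207) = -23/1974 + 278213/128207 = 546243701/253080618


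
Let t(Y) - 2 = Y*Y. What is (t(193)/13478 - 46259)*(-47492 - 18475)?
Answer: 41126568794817/13478 ≈ 3.0514e+9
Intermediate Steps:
t(Y) = 2 + Y² (t(Y) = 2 + Y*Y = 2 + Y²)
(t(193)/13478 - 46259)*(-47492 - 18475) = ((2 + 193²)/13478 - 46259)*(-47492 - 18475) = ((2 + 37249)*(1/13478) - 46259)*(-65967) = (37251*(1/13478) - 46259)*(-65967) = (37251/13478 - 46259)*(-65967) = -623441551/13478*(-65967) = 41126568794817/13478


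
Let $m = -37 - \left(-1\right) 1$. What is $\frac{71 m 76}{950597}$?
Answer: $- \frac{194256}{950597} \approx -0.20435$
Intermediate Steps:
$m = -36$ ($m = -37 - -1 = -37 + 1 = -36$)
$\frac{71 m 76}{950597} = \frac{71 \left(-36\right) 76}{950597} = \left(-2556\right) 76 \cdot \frac{1}{950597} = \left(-194256\right) \frac{1}{950597} = - \frac{194256}{950597}$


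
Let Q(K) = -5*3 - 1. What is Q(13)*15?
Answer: -240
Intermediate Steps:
Q(K) = -16 (Q(K) = -15 - 1 = -16)
Q(13)*15 = -16*15 = -240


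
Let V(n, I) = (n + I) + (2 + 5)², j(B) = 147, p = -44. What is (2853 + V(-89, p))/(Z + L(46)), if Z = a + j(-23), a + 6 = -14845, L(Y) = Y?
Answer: -923/4886 ≈ -0.18891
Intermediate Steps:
a = -14851 (a = -6 - 14845 = -14851)
V(n, I) = 49 + I + n (V(n, I) = (I + n) + 7² = (I + n) + 49 = 49 + I + n)
Z = -14704 (Z = -14851 + 147 = -14704)
(2853 + V(-89, p))/(Z + L(46)) = (2853 + (49 - 44 - 89))/(-14704 + 46) = (2853 - 84)/(-14658) = 2769*(-1/14658) = -923/4886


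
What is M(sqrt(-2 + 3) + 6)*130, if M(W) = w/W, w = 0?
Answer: 0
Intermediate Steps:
M(W) = 0 (M(W) = 0/W = 0)
M(sqrt(-2 + 3) + 6)*130 = 0*130 = 0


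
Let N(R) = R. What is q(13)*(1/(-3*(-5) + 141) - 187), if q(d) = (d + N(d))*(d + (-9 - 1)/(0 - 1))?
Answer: -670933/6 ≈ -1.1182e+5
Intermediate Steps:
q(d) = 2*d*(10 + d) (q(d) = (d + d)*(d + (-9 - 1)/(0 - 1)) = (2*d)*(d - 10/(-1)) = (2*d)*(d - 10*(-1)) = (2*d)*(d + 10) = (2*d)*(10 + d) = 2*d*(10 + d))
q(13)*(1/(-3*(-5) + 141) - 187) = (2*13*(10 + 13))*(1/(-3*(-5) + 141) - 187) = (2*13*23)*(1/(15 + 141) - 187) = 598*(1/156 - 187) = 598*(-29171/156) = -670933/6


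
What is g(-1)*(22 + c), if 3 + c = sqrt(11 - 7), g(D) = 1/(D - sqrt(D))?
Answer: -21/2 + 21*I/2 ≈ -10.5 + 10.5*I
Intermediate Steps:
c = -1 (c = -3 + sqrt(11 - 7) = -3 + sqrt(4) = -3 + 2 = -1)
g(-1)*(22 + c) = (22 - 1)/(-1 - sqrt(-1)) = 21/(-1 - I) = ((-1 + I)/2)*21 = 21*(-1 + I)/2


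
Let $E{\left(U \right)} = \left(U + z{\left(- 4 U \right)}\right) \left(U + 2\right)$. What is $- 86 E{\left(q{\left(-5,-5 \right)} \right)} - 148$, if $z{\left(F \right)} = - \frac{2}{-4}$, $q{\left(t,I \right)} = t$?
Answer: $-1309$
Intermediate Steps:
$z{\left(F \right)} = \frac{1}{2}$ ($z{\left(F \right)} = \left(-2\right) \left(- \frac{1}{4}\right) = \frac{1}{2}$)
$E{\left(U \right)} = \left(\frac{1}{2} + U\right) \left(2 + U\right)$ ($E{\left(U \right)} = \left(U + \frac{1}{2}\right) \left(U + 2\right) = \left(\frac{1}{2} + U\right) \left(2 + U\right)$)
$- 86 E{\left(q{\left(-5,-5 \right)} \right)} - 148 = - 86 \left(1 + \left(-5\right)^{2} + \frac{5}{2} \left(-5\right)\right) - 148 = - 86 \left(1 + 25 - \frac{25}{2}\right) - 148 = \left(-86\right) \frac{27}{2} - 148 = -1161 - 148 = -1309$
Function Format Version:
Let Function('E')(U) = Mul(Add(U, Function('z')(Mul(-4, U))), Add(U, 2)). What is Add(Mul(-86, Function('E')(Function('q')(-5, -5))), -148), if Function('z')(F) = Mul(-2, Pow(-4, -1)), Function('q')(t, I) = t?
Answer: -1309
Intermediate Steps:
Function('z')(F) = Rational(1, 2) (Function('z')(F) = Mul(-2, Rational(-1, 4)) = Rational(1, 2))
Function('E')(U) = Mul(Add(Rational(1, 2), U), Add(2, U)) (Function('E')(U) = Mul(Add(U, Rational(1, 2)), Add(U, 2)) = Mul(Add(Rational(1, 2), U), Add(2, U)))
Add(Mul(-86, Function('E')(Function('q')(-5, -5))), -148) = Add(Mul(-86, Add(1, Pow(-5, 2), Mul(Rational(5, 2), -5))), -148) = Add(Mul(-86, Add(1, 25, Rational(-25, 2))), -148) = Add(Mul(-86, Rational(27, 2)), -148) = Add(-1161, -148) = -1309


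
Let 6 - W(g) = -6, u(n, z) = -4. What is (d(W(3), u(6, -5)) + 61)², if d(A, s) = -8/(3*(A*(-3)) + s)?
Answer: 731025/196 ≈ 3729.7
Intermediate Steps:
W(g) = 12 (W(g) = 6 - 1*(-6) = 6 + 6 = 12)
d(A, s) = -8/(s - 9*A) (d(A, s) = -8/(3*(-3*A) + s) = -8/(-9*A + s) = -8/(s - 9*A))
(d(W(3), u(6, -5)) + 61)² = (8/(-1*(-4) + 9*12) + 61)² = (8/(4 + 108) + 61)² = (8/112 + 61)² = (8*(1/112) + 61)² = (1/14 + 61)² = (855/14)² = 731025/196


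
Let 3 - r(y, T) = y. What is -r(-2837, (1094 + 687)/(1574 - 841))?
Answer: -2840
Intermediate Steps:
r(y, T) = 3 - y
-r(-2837, (1094 + 687)/(1574 - 841)) = -(3 - 1*(-2837)) = -(3 + 2837) = -1*2840 = -2840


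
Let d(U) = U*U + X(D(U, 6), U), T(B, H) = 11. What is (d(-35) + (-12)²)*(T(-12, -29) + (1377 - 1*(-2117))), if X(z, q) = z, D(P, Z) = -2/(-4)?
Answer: 9600195/2 ≈ 4.8001e+6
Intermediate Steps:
D(P, Z) = ½ (D(P, Z) = -2*(-¼) = ½)
d(U) = ½ + U² (d(U) = U*U + ½ = U² + ½ = ½ + U²)
(d(-35) + (-12)²)*(T(-12, -29) + (1377 - 1*(-2117))) = ((½ + (-35)²) + (-12)²)*(11 + (1377 - 1*(-2117))) = ((½ + 1225) + 144)*(11 + (1377 + 2117)) = (2451/2 + 144)*(11 + 3494) = (2739/2)*3505 = 9600195/2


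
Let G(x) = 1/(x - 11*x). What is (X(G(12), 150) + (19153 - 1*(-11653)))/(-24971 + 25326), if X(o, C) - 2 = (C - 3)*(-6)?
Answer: 29926/355 ≈ 84.299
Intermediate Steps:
G(x) = -1/(10*x) (G(x) = 1/(-10*x) = -1/(10*x))
X(o, C) = 20 - 6*C (X(o, C) = 2 + (C - 3)*(-6) = 2 + (-3 + C)*(-6) = 2 + (18 - 6*C) = 20 - 6*C)
(X(G(12), 150) + (19153 - 1*(-11653)))/(-24971 + 25326) = ((20 - 6*150) + (19153 - 1*(-11653)))/(-24971 + 25326) = ((20 - 900) + (19153 + 11653))/355 = (-880 + 30806)*(1/355) = 29926*(1/355) = 29926/355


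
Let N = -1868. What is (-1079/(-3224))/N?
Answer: -83/463264 ≈ -0.00017916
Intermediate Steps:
(-1079/(-3224))/N = -1079/(-3224)/(-1868) = -1079*(-1/3224)*(-1/1868) = (83/248)*(-1/1868) = -83/463264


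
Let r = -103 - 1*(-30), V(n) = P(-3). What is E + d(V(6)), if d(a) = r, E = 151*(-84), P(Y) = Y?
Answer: -12757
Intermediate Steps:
V(n) = -3
E = -12684
r = -73 (r = -103 + 30 = -73)
d(a) = -73
E + d(V(6)) = -12684 - 73 = -12757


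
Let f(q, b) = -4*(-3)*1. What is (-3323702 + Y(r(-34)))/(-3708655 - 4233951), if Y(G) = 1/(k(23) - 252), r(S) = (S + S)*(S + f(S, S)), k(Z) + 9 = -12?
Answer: 907370647/2168331438 ≈ 0.41846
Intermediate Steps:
f(q, b) = 12 (f(q, b) = 12*1 = 12)
k(Z) = -21 (k(Z) = -9 - 12 = -21)
r(S) = 2*S*(12 + S) (r(S) = (S + S)*(S + 12) = (2*S)*(12 + S) = 2*S*(12 + S))
Y(G) = -1/273 (Y(G) = 1/(-21 - 252) = 1/(-273) = -1/273)
(-3323702 + Y(r(-34)))/(-3708655 - 4233951) = (-3323702 - 1/273)/(-3708655 - 4233951) = -907370647/273/(-7942606) = -907370647/273*(-1/7942606) = 907370647/2168331438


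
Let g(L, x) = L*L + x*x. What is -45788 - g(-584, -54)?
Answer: -389760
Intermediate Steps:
g(L, x) = L² + x²
-45788 - g(-584, -54) = -45788 - ((-584)² + (-54)²) = -45788 - (341056 + 2916) = -45788 - 1*343972 = -45788 - 343972 = -389760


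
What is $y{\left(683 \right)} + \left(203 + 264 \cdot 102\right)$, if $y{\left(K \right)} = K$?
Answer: $27814$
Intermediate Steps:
$y{\left(683 \right)} + \left(203 + 264 \cdot 102\right) = 683 + \left(203 + 264 \cdot 102\right) = 683 + \left(203 + 26928\right) = 683 + 27131 = 27814$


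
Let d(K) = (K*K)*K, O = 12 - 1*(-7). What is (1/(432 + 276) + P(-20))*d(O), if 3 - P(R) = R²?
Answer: -1927893425/708 ≈ -2.7230e+6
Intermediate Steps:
O = 19 (O = 12 + 7 = 19)
d(K) = K³ (d(K) = K²*K = K³)
P(R) = 3 - R²
(1/(432 + 276) + P(-20))*d(O) = (1/(432 + 276) + (3 - 1*(-20)²))*19³ = (1/708 + (3 - 1*400))*6859 = (1/708 + (3 - 400))*6859 = (1/708 - 397)*6859 = -281075/708*6859 = -1927893425/708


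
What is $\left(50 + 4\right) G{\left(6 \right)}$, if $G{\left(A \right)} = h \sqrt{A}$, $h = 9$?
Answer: $486 \sqrt{6} \approx 1190.5$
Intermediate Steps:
$G{\left(A \right)} = 9 \sqrt{A}$
$\left(50 + 4\right) G{\left(6 \right)} = \left(50 + 4\right) 9 \sqrt{6} = 54 \cdot 9 \sqrt{6} = 486 \sqrt{6}$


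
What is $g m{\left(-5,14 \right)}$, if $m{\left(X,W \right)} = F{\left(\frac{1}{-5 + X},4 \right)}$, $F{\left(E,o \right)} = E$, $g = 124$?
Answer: $- \frac{62}{5} \approx -12.4$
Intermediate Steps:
$m{\left(X,W \right)} = \frac{1}{-5 + X}$
$g m{\left(-5,14 \right)} = \frac{124}{-5 - 5} = \frac{124}{-10} = 124 \left(- \frac{1}{10}\right) = - \frac{62}{5}$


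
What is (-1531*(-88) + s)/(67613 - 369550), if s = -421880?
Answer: 287152/301937 ≈ 0.95103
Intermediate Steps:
(-1531*(-88) + s)/(67613 - 369550) = (-1531*(-88) - 421880)/(67613 - 369550) = (134728 - 421880)/(-301937) = -287152*(-1/301937) = 287152/301937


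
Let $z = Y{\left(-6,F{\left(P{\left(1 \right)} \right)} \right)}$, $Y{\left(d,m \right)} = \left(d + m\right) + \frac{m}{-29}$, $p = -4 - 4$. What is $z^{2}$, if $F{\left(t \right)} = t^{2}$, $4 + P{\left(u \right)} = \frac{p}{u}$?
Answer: $\frac{14884164}{841} \approx 17698.0$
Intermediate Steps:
$p = -8$
$P{\left(u \right)} = -4 - \frac{8}{u}$
$Y{\left(d,m \right)} = d + \frac{28 m}{29}$ ($Y{\left(d,m \right)} = \left(d + m\right) + m \left(- \frac{1}{29}\right) = \left(d + m\right) - \frac{m}{29} = d + \frac{28 m}{29}$)
$z = \frac{3858}{29}$ ($z = -6 + \frac{28 \left(-4 - \frac{8}{1}\right)^{2}}{29} = -6 + \frac{28 \left(-4 - 8\right)^{2}}{29} = -6 + \frac{28 \left(-12\right)^{2}}{29} = -6 + \frac{28}{29} \cdot 144 = -6 + \frac{4032}{29} = \frac{3858}{29} \approx 133.03$)
$z^{2} = \left(\frac{3858}{29}\right)^{2} = \frac{14884164}{841}$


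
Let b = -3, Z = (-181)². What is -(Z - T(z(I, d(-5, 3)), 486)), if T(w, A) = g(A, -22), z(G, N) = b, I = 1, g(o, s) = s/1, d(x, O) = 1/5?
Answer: -32783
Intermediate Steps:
d(x, O) = ⅕
g(o, s) = s (g(o, s) = s*1 = s)
Z = 32761
z(G, N) = -3
T(w, A) = -22
-(Z - T(z(I, d(-5, 3)), 486)) = -(32761 - 1*(-22)) = -(32761 + 22) = -1*32783 = -32783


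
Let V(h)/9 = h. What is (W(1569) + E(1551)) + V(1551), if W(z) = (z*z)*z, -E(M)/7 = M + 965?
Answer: 3862499356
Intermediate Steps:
E(M) = -6755 - 7*M (E(M) = -7*(M + 965) = -7*(965 + M) = -6755 - 7*M)
W(z) = z³ (W(z) = z²*z = z³)
V(h) = 9*h
(W(1569) + E(1551)) + V(1551) = (1569³ + (-6755 - 7*1551)) + 9*1551 = (3862503009 + (-6755 - 10857)) + 13959 = (3862503009 - 17612) + 13959 = 3862485397 + 13959 = 3862499356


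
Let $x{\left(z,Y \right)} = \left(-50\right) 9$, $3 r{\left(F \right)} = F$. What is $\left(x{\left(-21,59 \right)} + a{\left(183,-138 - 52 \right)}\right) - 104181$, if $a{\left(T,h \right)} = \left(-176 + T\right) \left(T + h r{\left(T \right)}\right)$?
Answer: $-184480$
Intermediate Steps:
$r{\left(F \right)} = \frac{F}{3}$
$x{\left(z,Y \right)} = -450$
$a{\left(T,h \right)} = \left(-176 + T\right) \left(T + \frac{T h}{3}\right)$ ($a{\left(T,h \right)} = \left(-176 + T\right) \left(T + h \frac{T}{3}\right) = \left(-176 + T\right) \left(T + \frac{T h}{3}\right)$)
$\left(x{\left(-21,59 \right)} + a{\left(183,-138 - 52 \right)}\right) - 104181 = \left(-450 + \frac{1}{3} \cdot 183 \left(-528 - 176 \left(-138 - 52\right) + 3 \cdot 183 + 183 \left(-138 - 52\right)\right)\right) - 104181 = \left(-450 + \frac{1}{3} \cdot 183 \left(-528 - 176 \left(-138 - 52\right) + 549 + 183 \left(-138 - 52\right)\right)\right) - 104181 = \left(-450 + \frac{1}{3} \cdot 183 \left(-528 - -33440 + 549 + 183 \left(-190\right)\right)\right) - 104181 = \left(-450 + \frac{1}{3} \cdot 183 \left(-528 + 33440 + 549 - 34770\right)\right) - 104181 = \left(-450 + \frac{1}{3} \cdot 183 \left(-1309\right)\right) - 104181 = \left(-450 - 79849\right) - 104181 = -80299 - 104181 = -184480$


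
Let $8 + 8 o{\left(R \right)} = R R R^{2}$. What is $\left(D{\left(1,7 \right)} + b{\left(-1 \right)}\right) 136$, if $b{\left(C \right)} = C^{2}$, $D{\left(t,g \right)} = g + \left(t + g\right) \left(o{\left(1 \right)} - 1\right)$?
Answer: $-952$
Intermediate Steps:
$o{\left(R \right)} = -1 + \frac{R^{4}}{8}$ ($o{\left(R \right)} = -1 + \frac{R R R^{2}}{8} = -1 + \frac{R^{2} R^{2}}{8} = -1 + \frac{R^{4}}{8}$)
$D{\left(t,g \right)} = - \frac{15 t}{8} - \frac{7 g}{8}$ ($D{\left(t,g \right)} = g + \left(t + g\right) \left(\left(-1 + \frac{1^{4}}{8}\right) - 1\right) = g + \left(g + t\right) \left(\left(-1 + \frac{1}{8} \cdot 1\right) - 1\right) = g + \left(g + t\right) \left(\left(-1 + \frac{1}{8}\right) - 1\right) = g + \left(g + t\right) \left(- \frac{7}{8} - 1\right) = g + \left(g + t\right) \left(- \frac{15}{8}\right) = g - \left(\frac{15 g}{8} + \frac{15 t}{8}\right) = - \frac{15 t}{8} - \frac{7 g}{8}$)
$\left(D{\left(1,7 \right)} + b{\left(-1 \right)}\right) 136 = \left(\left(\left(- \frac{15}{8}\right) 1 - \frac{49}{8}\right) + \left(-1\right)^{2}\right) 136 = \left(\left(- \frac{15}{8} - \frac{49}{8}\right) + 1\right) 136 = \left(-8 + 1\right) 136 = \left(-7\right) 136 = -952$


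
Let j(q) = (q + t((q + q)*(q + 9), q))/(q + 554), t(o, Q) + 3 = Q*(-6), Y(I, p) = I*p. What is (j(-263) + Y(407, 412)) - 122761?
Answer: 13073905/291 ≈ 44928.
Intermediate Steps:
t(o, Q) = -3 - 6*Q (t(o, Q) = -3 + Q*(-6) = -3 - 6*Q)
j(q) = (-3 - 5*q)/(554 + q) (j(q) = (q + (-3 - 6*q))/(q + 554) = (-3 - 5*q)/(554 + q))
(j(-263) + Y(407, 412)) - 122761 = ((-3 - 5*(-263))/(554 - 263) + 407*412) - 122761 = ((-3 + 1315)/291 + 167684) - 122761 = ((1/291)*1312 + 167684) - 122761 = (1312/291 + 167684) - 122761 = 48797356/291 - 122761 = 13073905/291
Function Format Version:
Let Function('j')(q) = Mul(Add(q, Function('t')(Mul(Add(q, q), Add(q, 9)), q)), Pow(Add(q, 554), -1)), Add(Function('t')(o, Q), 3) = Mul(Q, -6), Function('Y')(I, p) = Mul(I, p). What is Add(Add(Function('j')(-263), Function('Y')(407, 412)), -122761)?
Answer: Rational(13073905, 291) ≈ 44928.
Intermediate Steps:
Function('t')(o, Q) = Add(-3, Mul(-6, Q)) (Function('t')(o, Q) = Add(-3, Mul(Q, -6)) = Add(-3, Mul(-6, Q)))
Function('j')(q) = Mul(Pow(Add(554, q), -1), Add(-3, Mul(-5, q))) (Function('j')(q) = Mul(Add(q, Add(-3, Mul(-6, q))), Pow(Add(q, 554), -1)) = Mul(Add(-3, Mul(-5, q)), Pow(Add(554, q), -1)) = Mul(Pow(Add(554, q), -1), Add(-3, Mul(-5, q))))
Add(Add(Function('j')(-263), Function('Y')(407, 412)), -122761) = Add(Add(Mul(Pow(Add(554, -263), -1), Add(-3, Mul(-5, -263))), Mul(407, 412)), -122761) = Add(Add(Mul(Pow(291, -1), Add(-3, 1315)), 167684), -122761) = Add(Add(Mul(Rational(1, 291), 1312), 167684), -122761) = Add(Add(Rational(1312, 291), 167684), -122761) = Add(Rational(48797356, 291), -122761) = Rational(13073905, 291)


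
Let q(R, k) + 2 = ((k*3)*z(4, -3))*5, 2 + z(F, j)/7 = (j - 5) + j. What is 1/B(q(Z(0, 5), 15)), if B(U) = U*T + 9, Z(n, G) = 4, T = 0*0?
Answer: 1/9 ≈ 0.11111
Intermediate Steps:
T = 0
z(F, j) = -49 + 14*j (z(F, j) = -14 + 7*((j - 5) + j) = -14 + 7*((-5 + j) + j) = -14 + 7*(-5 + 2*j) = -14 + (-35 + 14*j) = -49 + 14*j)
q(R, k) = -2 - 1365*k (q(R, k) = -2 + ((k*3)*(-49 + 14*(-3)))*5 = -2 + ((3*k)*(-49 - 42))*5 = -2 + ((3*k)*(-91))*5 = -2 - 273*k*5 = -2 - 1365*k)
B(U) = 9 (B(U) = U*0 + 9 = 0 + 9 = 9)
1/B(q(Z(0, 5), 15)) = 1/9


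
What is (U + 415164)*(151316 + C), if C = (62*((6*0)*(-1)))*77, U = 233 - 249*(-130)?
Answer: 67754311372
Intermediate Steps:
U = 32603 (U = 233 + 32370 = 32603)
C = 0 (C = (62*(0*(-1)))*77 = (62*0)*77 = 0*77 = 0)
(U + 415164)*(151316 + C) = (32603 + 415164)*(151316 + 0) = 447767*151316 = 67754311372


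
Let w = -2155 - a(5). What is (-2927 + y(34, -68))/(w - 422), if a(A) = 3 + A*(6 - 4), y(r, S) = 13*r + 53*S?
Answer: 6089/2590 ≈ 2.3510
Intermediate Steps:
a(A) = 3 + 2*A (a(A) = 3 + A*2 = 3 + 2*A)
w = -2168 (w = -2155 - (3 + 2*5) = -2155 - (3 + 10) = -2155 - 1*13 = -2155 - 13 = -2168)
(-2927 + y(34, -68))/(w - 422) = (-2927 + (13*34 + 53*(-68)))/(-2168 - 422) = (-2927 + (442 - 3604))/(-2590) = (-2927 - 3162)*(-1/2590) = -6089*(-1/2590) = 6089/2590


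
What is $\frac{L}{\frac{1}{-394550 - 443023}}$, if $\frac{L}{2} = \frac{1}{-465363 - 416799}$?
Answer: $\frac{279191}{147027} \approx 1.8989$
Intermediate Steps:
$L = - \frac{1}{441081}$ ($L = \frac{2}{-465363 - 416799} = \frac{2}{-882162} = 2 \left(- \frac{1}{882162}\right) = - \frac{1}{441081} \approx -2.2672 \cdot 10^{-6}$)
$\frac{L}{\frac{1}{-394550 - 443023}} = - \frac{1}{441081 \frac{1}{-394550 - 443023}} = - \frac{1}{441081 \frac{1}{-837573}} = - \frac{1}{441081 \left(- \frac{1}{837573}\right)} = \left(- \frac{1}{441081}\right) \left(-837573\right) = \frac{279191}{147027}$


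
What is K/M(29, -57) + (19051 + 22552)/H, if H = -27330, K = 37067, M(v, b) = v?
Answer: 1011834623/792570 ≈ 1276.7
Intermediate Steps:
K/M(29, -57) + (19051 + 22552)/H = 37067/29 + (19051 + 22552)/(-27330) = 37067*(1/29) + 41603*(-1/27330) = 37067/29 - 41603/27330 = 1011834623/792570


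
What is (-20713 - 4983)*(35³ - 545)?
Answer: -1087711680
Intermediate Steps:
(-20713 - 4983)*(35³ - 545) = -25696*(42875 - 545) = -25696*42330 = -1087711680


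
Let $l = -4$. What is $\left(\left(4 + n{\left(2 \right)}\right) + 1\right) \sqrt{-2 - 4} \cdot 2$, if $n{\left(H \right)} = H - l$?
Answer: $22 i \sqrt{6} \approx 53.889 i$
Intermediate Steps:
$n{\left(H \right)} = 4 + H$ ($n{\left(H \right)} = H - -4 = H + 4 = 4 + H$)
$\left(\left(4 + n{\left(2 \right)}\right) + 1\right) \sqrt{-2 - 4} \cdot 2 = \left(\left(4 + \left(4 + 2\right)\right) + 1\right) \sqrt{-2 - 4} \cdot 2 = \left(\left(4 + 6\right) + 1\right) \sqrt{-6} \cdot 2 = \left(10 + 1\right) i \sqrt{6} \cdot 2 = 11 i \sqrt{6} \cdot 2 = 22 i \sqrt{6}$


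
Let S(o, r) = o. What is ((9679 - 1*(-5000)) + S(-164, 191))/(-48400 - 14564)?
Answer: -14515/62964 ≈ -0.23053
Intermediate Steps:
((9679 - 1*(-5000)) + S(-164, 191))/(-48400 - 14564) = ((9679 - 1*(-5000)) - 164)/(-48400 - 14564) = ((9679 + 5000) - 164)/(-62964) = (14679 - 164)*(-1/62964) = 14515*(-1/62964) = -14515/62964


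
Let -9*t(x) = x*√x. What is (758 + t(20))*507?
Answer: 384306 - 6760*√5/3 ≈ 3.7927e+5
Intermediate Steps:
t(x) = -x^(3/2)/9 (t(x) = -x*√x/9 = -x^(3/2)/9)
(758 + t(20))*507 = (758 - 40*√5/9)*507 = 384306 - 6760*√5/3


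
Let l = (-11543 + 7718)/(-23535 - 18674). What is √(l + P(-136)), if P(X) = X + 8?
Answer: I*√227883309743/42209 ≈ 11.31*I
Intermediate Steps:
P(X) = 8 + X
l = 3825/42209 (l = -3825/(-42209) = -3825*(-1/42209) = 3825/42209 ≈ 0.090621)
√(l + P(-136)) = √(3825/42209 + (8 - 136)) = √(3825/42209 - 128) = √(-5398927/42209) = I*√227883309743/42209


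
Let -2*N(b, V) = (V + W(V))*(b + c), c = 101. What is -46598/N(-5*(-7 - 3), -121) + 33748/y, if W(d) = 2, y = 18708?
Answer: -284273239/84041013 ≈ -3.3826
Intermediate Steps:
N(b, V) = -(2 + V)*(101 + b)/2 (N(b, V) = -(V + 2)*(b + 101)/2 = -(2 + V)*(101 + b)/2)
-46598/N(-5*(-7 - 3), -121) + 33748/y = -46598/(-101 - (-5)*(-7 - 3) - 101/2*(-121) - ½*(-121)*(-5*(-7 - 3))) + 33748/18708 = -46598/(-101 - (-5)*(-10) + 12221/2 - ½*(-121)*(-5*(-10))) + 33748*(1/18708) = -46598/(-101 - 1*50 + 12221/2 - ½*(-121)*50) + 8437/4677 = -46598/(-101 - 50 + 12221/2 + 3025) + 8437/4677 = -46598/17969/2 + 8437/4677 = -46598*2/17969 + 8437/4677 = -93196/17969 + 8437/4677 = -284273239/84041013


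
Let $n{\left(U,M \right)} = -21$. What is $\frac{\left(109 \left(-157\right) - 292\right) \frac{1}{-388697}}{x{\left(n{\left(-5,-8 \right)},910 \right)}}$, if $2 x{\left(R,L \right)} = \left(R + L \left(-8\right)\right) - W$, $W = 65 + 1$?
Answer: $- \frac{34810}{2863530799} \approx -1.2156 \cdot 10^{-5}$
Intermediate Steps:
$W = 66$
$x{\left(R,L \right)} = -33 + \frac{R}{2} - 4 L$ ($x{\left(R,L \right)} = \frac{\left(R + L \left(-8\right)\right) - 66}{2} = \frac{\left(R - 8 L\right) - 66}{2} = \frac{-66 + R - 8 L}{2} = -33 + \frac{R}{2} - 4 L$)
$\frac{\left(109 \left(-157\right) - 292\right) \frac{1}{-388697}}{x{\left(n{\left(-5,-8 \right)},910 \right)}} = \frac{\left(109 \left(-157\right) - 292\right) \frac{1}{-388697}}{-33 + \frac{1}{2} \left(-21\right) - 3640} = \frac{\left(-17113 - 292\right) \left(- \frac{1}{388697}\right)}{-33 - \frac{21}{2} - 3640} = \frac{\left(-17405\right) \left(- \frac{1}{388697}\right)}{- \frac{7367}{2}} = \frac{17405}{388697} \left(- \frac{2}{7367}\right) = - \frac{34810}{2863530799}$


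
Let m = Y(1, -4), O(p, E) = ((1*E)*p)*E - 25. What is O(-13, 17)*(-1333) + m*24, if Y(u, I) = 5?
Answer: 5041526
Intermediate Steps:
O(p, E) = -25 + p*E² (O(p, E) = (E*p)*E - 25 = p*E² - 25 = -25 + p*E²)
m = 5
O(-13, 17)*(-1333) + m*24 = (-25 - 13*17²)*(-1333) + 5*24 = (-25 - 13*289)*(-1333) + 120 = (-25 - 3757)*(-1333) + 120 = -3782*(-1333) + 120 = 5041406 + 120 = 5041526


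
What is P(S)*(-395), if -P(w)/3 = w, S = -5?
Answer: -5925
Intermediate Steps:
P(w) = -3*w
P(S)*(-395) = -3*(-5)*(-395) = 15*(-395) = -5925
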